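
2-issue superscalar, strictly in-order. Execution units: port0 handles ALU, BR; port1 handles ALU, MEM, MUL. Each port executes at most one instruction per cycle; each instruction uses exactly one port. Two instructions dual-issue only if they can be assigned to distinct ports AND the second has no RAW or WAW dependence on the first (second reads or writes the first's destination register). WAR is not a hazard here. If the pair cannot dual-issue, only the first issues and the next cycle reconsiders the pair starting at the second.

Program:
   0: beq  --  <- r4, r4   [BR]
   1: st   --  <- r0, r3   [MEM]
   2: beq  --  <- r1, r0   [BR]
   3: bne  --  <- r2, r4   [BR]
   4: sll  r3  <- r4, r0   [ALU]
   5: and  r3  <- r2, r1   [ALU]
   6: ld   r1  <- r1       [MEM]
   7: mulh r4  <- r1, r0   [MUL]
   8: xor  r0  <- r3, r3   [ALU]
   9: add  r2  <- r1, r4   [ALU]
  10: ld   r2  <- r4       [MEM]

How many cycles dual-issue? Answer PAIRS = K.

0. beq+st @i0+i1  | 2-wide
1. beq @i2  | no-port BR/BR
2. bne+sll @i3+i4  | 2-wide
3. and+ld @i5+i6  | 2-wide
4. mulh+xor @i7+i8  | 2-wide
5. add @i9  | WAW r2
6. ld @i10  | tail

PAIRS = 4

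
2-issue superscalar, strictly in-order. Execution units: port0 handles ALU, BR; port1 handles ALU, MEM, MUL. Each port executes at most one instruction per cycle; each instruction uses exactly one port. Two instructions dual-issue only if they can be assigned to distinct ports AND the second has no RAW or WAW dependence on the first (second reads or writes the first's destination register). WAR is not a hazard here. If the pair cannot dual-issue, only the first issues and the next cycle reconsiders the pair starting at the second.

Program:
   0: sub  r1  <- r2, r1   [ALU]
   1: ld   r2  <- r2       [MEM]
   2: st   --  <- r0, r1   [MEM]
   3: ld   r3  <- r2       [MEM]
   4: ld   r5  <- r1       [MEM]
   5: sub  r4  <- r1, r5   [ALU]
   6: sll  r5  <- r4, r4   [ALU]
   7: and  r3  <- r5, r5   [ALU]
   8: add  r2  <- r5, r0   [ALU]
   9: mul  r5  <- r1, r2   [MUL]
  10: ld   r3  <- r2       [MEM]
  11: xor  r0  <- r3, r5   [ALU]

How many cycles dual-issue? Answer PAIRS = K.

PAIRS = 2

[0] i0+i1  sub ld  -- dual
[1] i2  st  -- no-port MEM/MEM
[2] i3  ld  -- no-port MEM/MEM
[3] i4  ld  -- RAW r5
[4] i5  sub  -- RAW r4
[5] i6  sll  -- RAW r5
[6] i7+i8  and add  -- dual
[7] i9  mul  -- no-port MUL/MEM
[8] i10  ld  -- RAW r3
[9] i11  xor  -- tail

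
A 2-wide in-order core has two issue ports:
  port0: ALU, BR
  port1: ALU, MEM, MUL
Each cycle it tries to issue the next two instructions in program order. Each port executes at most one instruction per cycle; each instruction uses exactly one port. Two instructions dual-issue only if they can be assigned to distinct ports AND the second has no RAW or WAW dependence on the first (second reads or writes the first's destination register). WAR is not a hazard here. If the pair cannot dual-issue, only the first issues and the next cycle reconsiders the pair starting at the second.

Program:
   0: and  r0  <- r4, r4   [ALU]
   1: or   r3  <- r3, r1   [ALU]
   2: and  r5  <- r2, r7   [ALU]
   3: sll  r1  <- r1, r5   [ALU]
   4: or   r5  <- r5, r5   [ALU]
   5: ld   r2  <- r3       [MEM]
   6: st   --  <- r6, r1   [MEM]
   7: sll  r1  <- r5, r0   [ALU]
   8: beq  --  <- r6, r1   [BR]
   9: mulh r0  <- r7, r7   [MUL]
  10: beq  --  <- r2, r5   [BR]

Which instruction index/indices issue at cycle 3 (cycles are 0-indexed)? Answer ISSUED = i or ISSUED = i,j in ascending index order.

ISSUED = 5

0. and.ALU or.ALU @i0+i1  | pair
1. and.ALU @i2  | RAW r5
2. sll.ALU or.ALU @i3+i4  | pair
3. ld.MEM @i5  | no-port MEM/MEM
4. st.MEM sll.ALU @i6+i7  | pair
5. beq.BR mulh.MUL @i8+i9  | pair
6. beq.BR @i10  | tail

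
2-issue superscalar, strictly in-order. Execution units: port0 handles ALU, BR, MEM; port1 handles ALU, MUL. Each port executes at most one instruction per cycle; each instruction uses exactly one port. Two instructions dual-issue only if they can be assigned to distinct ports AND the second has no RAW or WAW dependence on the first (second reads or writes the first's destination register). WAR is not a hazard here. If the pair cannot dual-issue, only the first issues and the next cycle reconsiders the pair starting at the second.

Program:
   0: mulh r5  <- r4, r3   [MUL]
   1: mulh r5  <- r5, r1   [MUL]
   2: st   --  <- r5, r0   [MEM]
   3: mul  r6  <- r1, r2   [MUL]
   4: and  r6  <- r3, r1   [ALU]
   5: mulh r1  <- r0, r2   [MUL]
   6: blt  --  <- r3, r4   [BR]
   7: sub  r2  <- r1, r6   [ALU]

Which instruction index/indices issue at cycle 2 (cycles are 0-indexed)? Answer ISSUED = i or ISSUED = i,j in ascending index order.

0. mulh @i0  | no-port MUL/MUL
1. mulh @i1  | RAW r5
2. st mul @i2,i3  | pair
3. and mulh @i4,i5  | pair
4. blt sub @i6,i7  | pair

ISSUED = 2,3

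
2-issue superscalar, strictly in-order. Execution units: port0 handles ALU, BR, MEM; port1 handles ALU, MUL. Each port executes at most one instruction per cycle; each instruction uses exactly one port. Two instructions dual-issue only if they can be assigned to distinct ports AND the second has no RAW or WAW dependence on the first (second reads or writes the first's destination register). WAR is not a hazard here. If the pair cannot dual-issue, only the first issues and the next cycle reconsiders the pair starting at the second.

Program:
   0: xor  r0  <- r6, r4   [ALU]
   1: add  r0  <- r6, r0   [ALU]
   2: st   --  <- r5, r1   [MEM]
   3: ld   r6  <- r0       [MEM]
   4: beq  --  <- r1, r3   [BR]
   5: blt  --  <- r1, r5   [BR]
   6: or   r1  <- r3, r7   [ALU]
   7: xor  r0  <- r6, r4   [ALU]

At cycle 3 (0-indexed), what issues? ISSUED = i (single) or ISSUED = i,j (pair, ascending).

ISSUED = 4

[0] i0  xor.ALU  -- RAW+WAW r0
[1] i1,i2  add.ALU st.MEM  -- pair
[2] i3  ld.MEM  -- no-port MEM/BR
[3] i4  beq.BR  -- no-port BR/BR
[4] i5,i6  blt.BR or.ALU  -- pair
[5] i7  xor.ALU  -- tail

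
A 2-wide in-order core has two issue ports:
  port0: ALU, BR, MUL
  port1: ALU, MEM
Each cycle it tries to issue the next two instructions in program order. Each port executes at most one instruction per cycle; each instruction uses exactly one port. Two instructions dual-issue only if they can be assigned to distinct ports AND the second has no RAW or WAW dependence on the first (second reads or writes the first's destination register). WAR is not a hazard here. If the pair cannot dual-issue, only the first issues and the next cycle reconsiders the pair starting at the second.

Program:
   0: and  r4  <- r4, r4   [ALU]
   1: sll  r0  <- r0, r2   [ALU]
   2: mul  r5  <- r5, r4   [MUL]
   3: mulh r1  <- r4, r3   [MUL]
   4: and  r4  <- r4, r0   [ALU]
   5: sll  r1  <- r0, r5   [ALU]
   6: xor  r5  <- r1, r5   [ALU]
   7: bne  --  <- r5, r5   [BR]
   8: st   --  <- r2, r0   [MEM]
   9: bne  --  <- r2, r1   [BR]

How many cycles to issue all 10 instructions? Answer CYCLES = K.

c0: i0+i1 and.ALU/sll.ALU  dual
c1: i2 mul.MUL  no-port MUL/MUL
c2: i3+i4 mulh.MUL/and.ALU  dual
c3: i5 sll.ALU  RAW r1
c4: i6 xor.ALU  RAW r5
c5: i7+i8 bne.BR/st.MEM  dual
c6: i9 bne.BR  tail

CYCLES = 7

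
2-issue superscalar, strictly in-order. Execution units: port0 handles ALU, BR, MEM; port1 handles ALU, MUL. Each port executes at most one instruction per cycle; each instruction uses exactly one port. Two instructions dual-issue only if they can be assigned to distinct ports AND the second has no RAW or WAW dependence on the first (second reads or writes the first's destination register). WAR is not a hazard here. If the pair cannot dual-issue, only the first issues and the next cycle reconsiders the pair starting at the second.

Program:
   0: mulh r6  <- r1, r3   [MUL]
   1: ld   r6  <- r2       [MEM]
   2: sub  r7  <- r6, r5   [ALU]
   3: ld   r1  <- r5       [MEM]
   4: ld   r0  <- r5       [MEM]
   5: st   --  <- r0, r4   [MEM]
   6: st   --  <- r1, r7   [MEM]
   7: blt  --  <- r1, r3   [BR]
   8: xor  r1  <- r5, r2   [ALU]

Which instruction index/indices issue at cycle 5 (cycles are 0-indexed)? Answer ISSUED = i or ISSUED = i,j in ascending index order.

t=0 i0:mulh ; WAW r6
t=1 i1:ld ; RAW r6
t=2 i2/i3:sub;ld ; dual
t=3 i4:ld ; no-port MEM/MEM
t=4 i5:st ; no-port MEM/MEM
t=5 i6:st ; no-port MEM/BR
t=6 i7/i8:blt;xor ; dual

ISSUED = 6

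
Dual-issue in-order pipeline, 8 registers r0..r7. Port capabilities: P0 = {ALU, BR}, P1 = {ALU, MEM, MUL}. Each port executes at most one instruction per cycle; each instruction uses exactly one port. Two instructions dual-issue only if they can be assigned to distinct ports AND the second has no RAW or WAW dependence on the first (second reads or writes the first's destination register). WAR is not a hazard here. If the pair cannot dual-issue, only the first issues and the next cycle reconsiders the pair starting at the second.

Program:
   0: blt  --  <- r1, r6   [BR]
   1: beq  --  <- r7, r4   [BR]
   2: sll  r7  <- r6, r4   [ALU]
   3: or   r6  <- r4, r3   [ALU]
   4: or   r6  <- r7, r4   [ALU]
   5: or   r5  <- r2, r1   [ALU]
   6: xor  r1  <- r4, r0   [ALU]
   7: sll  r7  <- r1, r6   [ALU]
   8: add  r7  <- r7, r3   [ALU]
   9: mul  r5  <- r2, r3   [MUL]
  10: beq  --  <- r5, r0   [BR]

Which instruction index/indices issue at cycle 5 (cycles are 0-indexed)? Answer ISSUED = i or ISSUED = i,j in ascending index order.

c0: i0 blt.BR  no-port BR/BR
c1: i1+i2 beq.BR+sll.ALU  2-wide
c2: i3 or.ALU  WAW r6
c3: i4+i5 or.ALU+or.ALU  2-wide
c4: i6 xor.ALU  RAW r1
c5: i7 sll.ALU  RAW+WAW r7
c6: i8+i9 add.ALU+mul.MUL  2-wide
c7: i10 beq.BR  tail

ISSUED = 7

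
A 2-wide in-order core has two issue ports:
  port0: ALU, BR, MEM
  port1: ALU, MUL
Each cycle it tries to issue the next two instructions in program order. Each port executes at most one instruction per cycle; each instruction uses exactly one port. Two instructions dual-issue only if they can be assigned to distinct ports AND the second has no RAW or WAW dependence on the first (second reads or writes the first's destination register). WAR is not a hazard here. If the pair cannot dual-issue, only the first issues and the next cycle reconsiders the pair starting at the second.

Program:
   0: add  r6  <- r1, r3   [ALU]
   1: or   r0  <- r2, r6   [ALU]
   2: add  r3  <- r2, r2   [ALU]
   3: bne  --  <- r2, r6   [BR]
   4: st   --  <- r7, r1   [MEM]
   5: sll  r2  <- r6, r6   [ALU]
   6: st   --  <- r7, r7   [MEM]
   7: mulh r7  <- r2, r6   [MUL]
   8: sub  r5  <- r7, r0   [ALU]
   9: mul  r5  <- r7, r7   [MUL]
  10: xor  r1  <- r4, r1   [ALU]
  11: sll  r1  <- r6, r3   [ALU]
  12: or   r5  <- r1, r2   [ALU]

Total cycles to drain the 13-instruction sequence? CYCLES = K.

  cy0 -> i0 (add) RAW r6
  cy1 -> i1&i2 (or add) dual
  cy2 -> i3 (bne) no-port BR/MEM
  cy3 -> i4&i5 (st sll) dual
  cy4 -> i6&i7 (st mulh) dual
  cy5 -> i8 (sub) WAW r5
  cy6 -> i9&i10 (mul xor) dual
  cy7 -> i11 (sll) RAW r1
  cy8 -> i12 (or) tail

CYCLES = 9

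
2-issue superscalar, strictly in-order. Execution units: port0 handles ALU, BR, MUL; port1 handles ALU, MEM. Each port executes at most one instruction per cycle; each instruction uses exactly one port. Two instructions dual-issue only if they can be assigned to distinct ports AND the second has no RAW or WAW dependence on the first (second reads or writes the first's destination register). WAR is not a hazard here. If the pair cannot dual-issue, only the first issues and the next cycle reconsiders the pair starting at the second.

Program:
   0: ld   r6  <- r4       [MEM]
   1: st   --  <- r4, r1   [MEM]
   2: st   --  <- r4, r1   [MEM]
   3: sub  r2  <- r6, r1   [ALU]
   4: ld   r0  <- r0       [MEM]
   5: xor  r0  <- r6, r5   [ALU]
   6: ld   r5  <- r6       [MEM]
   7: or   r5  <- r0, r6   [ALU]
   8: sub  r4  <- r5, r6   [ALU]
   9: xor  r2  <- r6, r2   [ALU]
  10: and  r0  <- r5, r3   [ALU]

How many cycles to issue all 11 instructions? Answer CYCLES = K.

#0 head=0: ld i0 no-port MEM/MEM
#1 head=1: st i1 no-port MEM/MEM
#2 head=2: st;sub i2&i3 pair
#3 head=4: ld i4 WAW r0
#4 head=5: xor;ld i5&i6 pair
#5 head=7: or i7 RAW r5
#6 head=8: sub;xor i8&i9 pair
#7 head=10: and i10 tail

CYCLES = 8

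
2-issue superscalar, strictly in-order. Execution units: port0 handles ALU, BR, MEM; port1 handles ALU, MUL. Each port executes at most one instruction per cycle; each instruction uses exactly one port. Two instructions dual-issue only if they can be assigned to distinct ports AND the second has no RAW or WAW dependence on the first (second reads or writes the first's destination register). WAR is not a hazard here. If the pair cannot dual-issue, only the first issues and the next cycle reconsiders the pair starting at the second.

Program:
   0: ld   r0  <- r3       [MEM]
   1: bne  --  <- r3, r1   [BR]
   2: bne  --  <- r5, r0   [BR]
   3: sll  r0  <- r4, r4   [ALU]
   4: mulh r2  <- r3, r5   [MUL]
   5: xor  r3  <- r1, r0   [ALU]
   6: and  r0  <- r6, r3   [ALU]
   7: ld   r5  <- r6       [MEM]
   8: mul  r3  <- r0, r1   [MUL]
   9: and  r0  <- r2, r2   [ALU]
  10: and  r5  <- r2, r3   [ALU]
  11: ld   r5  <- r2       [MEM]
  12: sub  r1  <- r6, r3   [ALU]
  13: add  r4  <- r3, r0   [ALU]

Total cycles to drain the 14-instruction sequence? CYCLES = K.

c0: i0 ld  no-port MEM/BR
c1: i1 bne  no-port BR/BR
c2: i2+i3 bne sll  dual
c3: i4+i5 mulh xor  dual
c4: i6+i7 and ld  dual
c5: i8+i9 mul and  dual
c6: i10 and  WAW r5
c7: i11+i12 ld sub  dual
c8: i13 add  tail

CYCLES = 9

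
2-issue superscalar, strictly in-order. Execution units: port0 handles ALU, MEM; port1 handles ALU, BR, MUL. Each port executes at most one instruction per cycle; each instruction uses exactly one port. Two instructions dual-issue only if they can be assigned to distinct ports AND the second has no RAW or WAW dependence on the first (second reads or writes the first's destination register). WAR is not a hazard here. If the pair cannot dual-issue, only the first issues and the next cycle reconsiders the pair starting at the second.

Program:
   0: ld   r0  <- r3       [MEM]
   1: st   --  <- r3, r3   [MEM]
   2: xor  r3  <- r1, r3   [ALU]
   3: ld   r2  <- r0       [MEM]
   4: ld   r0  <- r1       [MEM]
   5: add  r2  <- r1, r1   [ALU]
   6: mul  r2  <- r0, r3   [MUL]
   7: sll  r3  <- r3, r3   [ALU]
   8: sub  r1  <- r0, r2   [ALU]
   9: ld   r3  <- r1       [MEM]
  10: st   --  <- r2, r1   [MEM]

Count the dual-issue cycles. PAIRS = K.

#0 head=0: ld.MEM i0 no-port MEM/MEM
#1 head=1: st.MEM+xor.ALU i1,i2 2-wide
#2 head=3: ld.MEM i3 no-port MEM/MEM
#3 head=4: ld.MEM+add.ALU i4,i5 2-wide
#4 head=6: mul.MUL+sll.ALU i6,i7 2-wide
#5 head=8: sub.ALU i8 RAW r1
#6 head=9: ld.MEM i9 no-port MEM/MEM
#7 head=10: st.MEM i10 tail

PAIRS = 3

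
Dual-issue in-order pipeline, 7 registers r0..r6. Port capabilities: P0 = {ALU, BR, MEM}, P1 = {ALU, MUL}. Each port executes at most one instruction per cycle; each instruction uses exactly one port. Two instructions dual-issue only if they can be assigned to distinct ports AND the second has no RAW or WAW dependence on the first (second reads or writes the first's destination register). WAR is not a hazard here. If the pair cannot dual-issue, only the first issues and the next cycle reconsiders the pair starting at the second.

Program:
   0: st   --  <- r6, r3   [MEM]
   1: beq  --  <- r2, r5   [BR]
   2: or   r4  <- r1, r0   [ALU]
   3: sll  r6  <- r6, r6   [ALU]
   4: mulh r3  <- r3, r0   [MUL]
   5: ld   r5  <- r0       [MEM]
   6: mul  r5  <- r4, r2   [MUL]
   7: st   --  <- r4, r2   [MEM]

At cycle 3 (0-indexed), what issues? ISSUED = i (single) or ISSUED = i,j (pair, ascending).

ISSUED = 5

0. st @i0  | no-port MEM/BR
1. beq or @i1/i2  | 2-wide
2. sll mulh @i3/i4  | 2-wide
3. ld @i5  | WAW r5
4. mul st @i6/i7  | 2-wide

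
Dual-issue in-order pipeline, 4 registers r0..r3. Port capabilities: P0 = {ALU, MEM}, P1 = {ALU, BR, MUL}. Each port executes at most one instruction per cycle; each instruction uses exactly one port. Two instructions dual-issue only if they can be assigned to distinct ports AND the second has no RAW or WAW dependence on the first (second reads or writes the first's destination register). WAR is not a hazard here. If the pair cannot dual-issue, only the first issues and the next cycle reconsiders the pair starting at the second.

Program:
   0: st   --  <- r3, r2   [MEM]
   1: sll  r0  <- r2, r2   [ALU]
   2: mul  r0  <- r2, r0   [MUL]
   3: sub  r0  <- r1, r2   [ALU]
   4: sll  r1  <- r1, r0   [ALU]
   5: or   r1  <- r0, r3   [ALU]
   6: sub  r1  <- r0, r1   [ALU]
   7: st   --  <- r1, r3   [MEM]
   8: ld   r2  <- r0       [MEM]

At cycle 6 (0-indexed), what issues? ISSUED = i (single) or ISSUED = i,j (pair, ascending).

ISSUED = 7

[0] i0/i1  st+sll  -- 2-wide
[1] i2  mul  -- WAW r0
[2] i3  sub  -- RAW r0
[3] i4  sll  -- WAW r1
[4] i5  or  -- RAW+WAW r1
[5] i6  sub  -- RAW r1
[6] i7  st  -- no-port MEM/MEM
[7] i8  ld  -- tail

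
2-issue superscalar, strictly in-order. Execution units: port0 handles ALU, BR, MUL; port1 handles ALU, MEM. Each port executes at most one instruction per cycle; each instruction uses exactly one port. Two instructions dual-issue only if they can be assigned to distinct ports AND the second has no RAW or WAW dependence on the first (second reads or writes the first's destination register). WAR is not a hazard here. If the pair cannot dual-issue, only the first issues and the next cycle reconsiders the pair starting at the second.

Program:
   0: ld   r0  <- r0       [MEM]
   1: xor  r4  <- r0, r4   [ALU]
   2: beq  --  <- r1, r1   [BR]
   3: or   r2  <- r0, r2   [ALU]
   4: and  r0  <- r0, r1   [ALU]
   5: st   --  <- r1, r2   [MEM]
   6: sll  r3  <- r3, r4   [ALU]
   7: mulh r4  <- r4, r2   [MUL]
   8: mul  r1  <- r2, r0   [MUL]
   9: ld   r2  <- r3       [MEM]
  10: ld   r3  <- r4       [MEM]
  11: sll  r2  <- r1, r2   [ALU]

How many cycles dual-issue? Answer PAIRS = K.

0. ld.MEM @i0  | RAW r0
1. xor.ALU+beq.BR @i1/i2  | 2-wide
2. or.ALU+and.ALU @i3/i4  | 2-wide
3. st.MEM+sll.ALU @i5/i6  | 2-wide
4. mulh.MUL @i7  | no-port MUL/MUL
5. mul.MUL+ld.MEM @i8/i9  | 2-wide
6. ld.MEM+sll.ALU @i10/i11  | 2-wide

PAIRS = 5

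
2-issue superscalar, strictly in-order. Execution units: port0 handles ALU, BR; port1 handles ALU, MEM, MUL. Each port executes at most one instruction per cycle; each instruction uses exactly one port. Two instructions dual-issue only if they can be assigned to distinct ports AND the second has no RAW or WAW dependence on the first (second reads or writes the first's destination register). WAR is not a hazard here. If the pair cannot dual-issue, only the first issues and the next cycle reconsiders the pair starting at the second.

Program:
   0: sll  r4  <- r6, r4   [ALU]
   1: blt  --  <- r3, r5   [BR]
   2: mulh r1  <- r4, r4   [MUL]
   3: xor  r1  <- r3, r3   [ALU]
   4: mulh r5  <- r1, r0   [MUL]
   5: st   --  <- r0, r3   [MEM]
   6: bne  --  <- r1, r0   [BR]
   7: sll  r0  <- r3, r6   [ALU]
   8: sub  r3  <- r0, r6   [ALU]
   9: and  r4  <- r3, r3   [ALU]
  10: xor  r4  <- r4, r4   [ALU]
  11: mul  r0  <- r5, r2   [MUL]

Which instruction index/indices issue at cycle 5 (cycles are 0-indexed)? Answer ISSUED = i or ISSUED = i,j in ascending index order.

ISSUED = 7

t=0 i0/i1:sll.ALU;blt.BR ; dual
t=1 i2:mulh.MUL ; WAW r1
t=2 i3:xor.ALU ; RAW r1
t=3 i4:mulh.MUL ; no-port MUL/MEM
t=4 i5/i6:st.MEM;bne.BR ; dual
t=5 i7:sll.ALU ; RAW r0
t=6 i8:sub.ALU ; RAW r3
t=7 i9:and.ALU ; RAW+WAW r4
t=8 i10/i11:xor.ALU;mul.MUL ; dual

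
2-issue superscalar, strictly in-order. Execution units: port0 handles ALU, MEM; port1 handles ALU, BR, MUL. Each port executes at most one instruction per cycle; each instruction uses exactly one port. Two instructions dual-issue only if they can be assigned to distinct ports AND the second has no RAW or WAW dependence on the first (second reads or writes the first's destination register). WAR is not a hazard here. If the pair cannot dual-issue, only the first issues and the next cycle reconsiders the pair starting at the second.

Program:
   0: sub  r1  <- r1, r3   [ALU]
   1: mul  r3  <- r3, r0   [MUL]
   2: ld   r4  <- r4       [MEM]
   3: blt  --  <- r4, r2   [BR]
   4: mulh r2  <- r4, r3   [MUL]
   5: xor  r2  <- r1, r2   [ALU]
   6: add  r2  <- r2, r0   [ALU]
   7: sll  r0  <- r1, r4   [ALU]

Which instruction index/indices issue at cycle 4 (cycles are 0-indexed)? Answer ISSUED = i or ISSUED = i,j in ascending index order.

0. sub.ALU mul.MUL @i0&i1  | dual
1. ld.MEM @i2  | RAW r4
2. blt.BR @i3  | no-port BR/MUL
3. mulh.MUL @i4  | RAW+WAW r2
4. xor.ALU @i5  | RAW+WAW r2
5. add.ALU sll.ALU @i6&i7  | dual

ISSUED = 5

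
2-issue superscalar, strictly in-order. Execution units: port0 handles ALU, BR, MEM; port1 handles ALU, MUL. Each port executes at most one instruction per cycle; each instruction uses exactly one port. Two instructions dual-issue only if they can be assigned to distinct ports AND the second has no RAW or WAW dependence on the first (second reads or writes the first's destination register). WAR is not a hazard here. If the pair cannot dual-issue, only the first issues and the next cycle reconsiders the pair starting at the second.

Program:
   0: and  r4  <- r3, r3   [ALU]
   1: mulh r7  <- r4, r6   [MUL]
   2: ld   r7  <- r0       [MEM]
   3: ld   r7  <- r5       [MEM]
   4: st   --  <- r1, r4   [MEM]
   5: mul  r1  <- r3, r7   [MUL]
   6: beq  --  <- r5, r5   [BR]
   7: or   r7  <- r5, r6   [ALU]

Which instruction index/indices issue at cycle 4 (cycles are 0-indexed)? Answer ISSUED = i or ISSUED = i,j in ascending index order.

ISSUED = 4,5

#0 head=0: and i0 RAW r4
#1 head=1: mulh i1 WAW r7
#2 head=2: ld i2 no-port MEM/MEM
#3 head=3: ld i3 no-port MEM/MEM
#4 head=4: st mul i4&i5 2-wide
#5 head=6: beq or i6&i7 2-wide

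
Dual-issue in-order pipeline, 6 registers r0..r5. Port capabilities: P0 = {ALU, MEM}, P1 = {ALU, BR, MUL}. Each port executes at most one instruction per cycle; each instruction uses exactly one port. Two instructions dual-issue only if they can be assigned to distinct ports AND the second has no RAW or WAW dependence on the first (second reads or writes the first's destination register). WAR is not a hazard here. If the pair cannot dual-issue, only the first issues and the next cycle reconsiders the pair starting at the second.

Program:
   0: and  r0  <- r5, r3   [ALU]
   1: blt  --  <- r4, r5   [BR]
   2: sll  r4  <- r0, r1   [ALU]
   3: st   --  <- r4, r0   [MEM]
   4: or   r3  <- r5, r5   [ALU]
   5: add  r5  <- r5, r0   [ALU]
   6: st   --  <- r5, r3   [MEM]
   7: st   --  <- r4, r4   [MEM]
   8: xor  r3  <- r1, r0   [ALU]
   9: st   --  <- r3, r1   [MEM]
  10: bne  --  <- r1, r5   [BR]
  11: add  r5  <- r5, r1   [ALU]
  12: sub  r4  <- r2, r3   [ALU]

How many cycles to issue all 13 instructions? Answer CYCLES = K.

CYCLES = 8

t=0 i0&i1:and;blt ; 2-wide
t=1 i2:sll ; RAW r4
t=2 i3&i4:st;or ; 2-wide
t=3 i5:add ; RAW r5
t=4 i6:st ; no-port MEM/MEM
t=5 i7&i8:st;xor ; 2-wide
t=6 i9&i10:st;bne ; 2-wide
t=7 i11&i12:add;sub ; 2-wide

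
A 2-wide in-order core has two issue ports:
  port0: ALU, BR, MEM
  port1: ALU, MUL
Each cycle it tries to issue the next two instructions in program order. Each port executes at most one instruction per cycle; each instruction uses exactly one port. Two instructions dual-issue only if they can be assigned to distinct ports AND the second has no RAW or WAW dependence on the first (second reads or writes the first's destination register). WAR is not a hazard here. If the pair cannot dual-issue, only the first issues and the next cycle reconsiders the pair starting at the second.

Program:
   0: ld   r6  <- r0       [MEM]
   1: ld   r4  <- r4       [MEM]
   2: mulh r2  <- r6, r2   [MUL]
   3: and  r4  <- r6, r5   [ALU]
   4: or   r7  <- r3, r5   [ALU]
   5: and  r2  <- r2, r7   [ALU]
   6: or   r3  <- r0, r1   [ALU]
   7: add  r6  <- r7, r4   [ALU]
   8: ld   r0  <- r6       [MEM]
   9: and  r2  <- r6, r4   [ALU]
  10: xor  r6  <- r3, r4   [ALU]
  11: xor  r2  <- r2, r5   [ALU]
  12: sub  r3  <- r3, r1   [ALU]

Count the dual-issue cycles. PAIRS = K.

c0: i0 ld  no-port MEM/MEM
c1: i1&i2 ld mulh  dual
c2: i3&i4 and or  dual
c3: i5&i6 and or  dual
c4: i7 add  RAW r6
c5: i8&i9 ld and  dual
c6: i10&i11 xor xor  dual
c7: i12 sub  tail

PAIRS = 5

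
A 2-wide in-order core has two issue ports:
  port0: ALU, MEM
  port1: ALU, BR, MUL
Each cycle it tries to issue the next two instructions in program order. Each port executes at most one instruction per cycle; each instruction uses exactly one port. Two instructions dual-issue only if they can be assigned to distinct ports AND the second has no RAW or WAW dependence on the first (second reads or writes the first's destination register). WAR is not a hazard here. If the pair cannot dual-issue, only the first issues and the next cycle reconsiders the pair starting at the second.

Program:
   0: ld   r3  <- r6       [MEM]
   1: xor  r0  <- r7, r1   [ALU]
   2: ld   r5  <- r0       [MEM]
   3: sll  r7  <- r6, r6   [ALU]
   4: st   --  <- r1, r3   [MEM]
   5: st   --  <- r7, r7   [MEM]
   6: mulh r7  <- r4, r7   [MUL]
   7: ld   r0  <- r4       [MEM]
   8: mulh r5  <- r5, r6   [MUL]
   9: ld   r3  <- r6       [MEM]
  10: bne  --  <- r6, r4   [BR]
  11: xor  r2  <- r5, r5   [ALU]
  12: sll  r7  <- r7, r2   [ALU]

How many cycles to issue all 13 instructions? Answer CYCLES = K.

CYCLES = 8

0. ld.MEM+xor.ALU @i0&i1  | 2-wide
1. ld.MEM+sll.ALU @i2&i3  | 2-wide
2. st.MEM @i4  | no-port MEM/MEM
3. st.MEM+mulh.MUL @i5&i6  | 2-wide
4. ld.MEM+mulh.MUL @i7&i8  | 2-wide
5. ld.MEM+bne.BR @i9&i10  | 2-wide
6. xor.ALU @i11  | RAW r2
7. sll.ALU @i12  | tail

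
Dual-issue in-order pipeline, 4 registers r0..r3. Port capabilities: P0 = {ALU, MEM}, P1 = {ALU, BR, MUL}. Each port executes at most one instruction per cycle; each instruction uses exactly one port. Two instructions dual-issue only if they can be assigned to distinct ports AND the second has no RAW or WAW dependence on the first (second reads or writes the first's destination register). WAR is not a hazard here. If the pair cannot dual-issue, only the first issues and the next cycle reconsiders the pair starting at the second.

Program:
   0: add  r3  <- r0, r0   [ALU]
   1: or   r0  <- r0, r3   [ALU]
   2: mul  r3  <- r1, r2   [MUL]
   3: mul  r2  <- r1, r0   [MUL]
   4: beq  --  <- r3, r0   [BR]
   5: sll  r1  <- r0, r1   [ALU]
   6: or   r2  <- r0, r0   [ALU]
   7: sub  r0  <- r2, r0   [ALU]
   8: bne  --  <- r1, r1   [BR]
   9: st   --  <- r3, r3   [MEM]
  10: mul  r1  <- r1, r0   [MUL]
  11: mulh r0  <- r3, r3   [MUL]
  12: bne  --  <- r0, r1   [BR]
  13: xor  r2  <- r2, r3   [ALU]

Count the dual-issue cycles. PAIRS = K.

t=0 i0:add ; RAW r3
t=1 i1/i2:or;mul ; dual
t=2 i3:mul ; no-port MUL/BR
t=3 i4/i5:beq;sll ; dual
t=4 i6:or ; RAW r2
t=5 i7/i8:sub;bne ; dual
t=6 i9/i10:st;mul ; dual
t=7 i11:mulh ; no-port MUL/BR
t=8 i12/i13:bne;xor ; dual

PAIRS = 5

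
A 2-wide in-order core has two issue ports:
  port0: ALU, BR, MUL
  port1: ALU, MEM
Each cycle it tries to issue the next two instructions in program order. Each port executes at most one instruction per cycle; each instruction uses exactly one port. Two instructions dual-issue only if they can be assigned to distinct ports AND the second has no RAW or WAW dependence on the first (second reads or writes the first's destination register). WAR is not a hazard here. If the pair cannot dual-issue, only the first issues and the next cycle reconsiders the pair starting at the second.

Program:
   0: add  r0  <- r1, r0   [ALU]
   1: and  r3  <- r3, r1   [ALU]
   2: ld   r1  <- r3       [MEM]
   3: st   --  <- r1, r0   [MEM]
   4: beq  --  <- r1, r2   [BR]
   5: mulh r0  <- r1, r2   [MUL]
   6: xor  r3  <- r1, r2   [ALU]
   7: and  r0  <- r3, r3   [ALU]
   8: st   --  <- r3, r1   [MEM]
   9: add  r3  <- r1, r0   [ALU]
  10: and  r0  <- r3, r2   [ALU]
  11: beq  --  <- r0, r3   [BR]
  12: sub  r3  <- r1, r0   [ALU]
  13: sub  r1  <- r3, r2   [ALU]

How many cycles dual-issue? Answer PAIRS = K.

c0: i0/i1 add.ALU+and.ALU  dual
c1: i2 ld.MEM  no-port MEM/MEM
c2: i3/i4 st.MEM+beq.BR  dual
c3: i5/i6 mulh.MUL+xor.ALU  dual
c4: i7/i8 and.ALU+st.MEM  dual
c5: i9 add.ALU  RAW r3
c6: i10 and.ALU  RAW r0
c7: i11/i12 beq.BR+sub.ALU  dual
c8: i13 sub.ALU  tail

PAIRS = 5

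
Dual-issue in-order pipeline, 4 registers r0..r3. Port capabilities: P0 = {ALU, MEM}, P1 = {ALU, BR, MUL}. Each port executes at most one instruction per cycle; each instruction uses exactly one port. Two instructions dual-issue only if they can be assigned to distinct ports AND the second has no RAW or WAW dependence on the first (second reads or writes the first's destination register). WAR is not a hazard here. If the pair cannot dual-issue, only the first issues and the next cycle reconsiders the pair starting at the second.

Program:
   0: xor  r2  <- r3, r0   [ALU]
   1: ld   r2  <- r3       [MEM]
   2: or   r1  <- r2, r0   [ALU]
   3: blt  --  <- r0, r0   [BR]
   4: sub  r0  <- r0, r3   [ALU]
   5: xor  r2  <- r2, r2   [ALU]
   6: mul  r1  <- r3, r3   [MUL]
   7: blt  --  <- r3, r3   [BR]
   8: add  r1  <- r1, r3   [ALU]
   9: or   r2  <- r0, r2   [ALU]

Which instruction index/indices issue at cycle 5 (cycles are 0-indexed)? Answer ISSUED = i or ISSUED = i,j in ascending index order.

0. xor.ALU @i0  | WAW r2
1. ld.MEM @i1  | RAW r2
2. or.ALU blt.BR @i2/i3  | 2-wide
3. sub.ALU xor.ALU @i4/i5  | 2-wide
4. mul.MUL @i6  | no-port MUL/BR
5. blt.BR add.ALU @i7/i8  | 2-wide
6. or.ALU @i9  | tail

ISSUED = 7,8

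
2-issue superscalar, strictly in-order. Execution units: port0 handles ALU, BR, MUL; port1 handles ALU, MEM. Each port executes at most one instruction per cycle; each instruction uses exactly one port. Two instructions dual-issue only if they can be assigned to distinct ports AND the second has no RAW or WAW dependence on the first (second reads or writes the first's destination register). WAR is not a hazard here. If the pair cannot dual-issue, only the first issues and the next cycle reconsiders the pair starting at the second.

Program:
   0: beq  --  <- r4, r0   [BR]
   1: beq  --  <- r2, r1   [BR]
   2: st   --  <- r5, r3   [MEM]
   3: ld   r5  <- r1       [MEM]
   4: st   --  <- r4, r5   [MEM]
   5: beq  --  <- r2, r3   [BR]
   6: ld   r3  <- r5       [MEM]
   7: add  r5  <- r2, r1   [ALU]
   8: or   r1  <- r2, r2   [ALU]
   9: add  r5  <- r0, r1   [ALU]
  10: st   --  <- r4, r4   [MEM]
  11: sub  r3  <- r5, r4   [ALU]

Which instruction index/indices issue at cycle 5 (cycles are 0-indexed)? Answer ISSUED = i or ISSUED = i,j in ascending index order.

ISSUED = 8

#0 head=0: beq i0 no-port BR/BR
#1 head=1: beq+st i1/i2 pair
#2 head=3: ld i3 no-port MEM/MEM
#3 head=4: st+beq i4/i5 pair
#4 head=6: ld+add i6/i7 pair
#5 head=8: or i8 RAW r1
#6 head=9: add+st i9/i10 pair
#7 head=11: sub i11 tail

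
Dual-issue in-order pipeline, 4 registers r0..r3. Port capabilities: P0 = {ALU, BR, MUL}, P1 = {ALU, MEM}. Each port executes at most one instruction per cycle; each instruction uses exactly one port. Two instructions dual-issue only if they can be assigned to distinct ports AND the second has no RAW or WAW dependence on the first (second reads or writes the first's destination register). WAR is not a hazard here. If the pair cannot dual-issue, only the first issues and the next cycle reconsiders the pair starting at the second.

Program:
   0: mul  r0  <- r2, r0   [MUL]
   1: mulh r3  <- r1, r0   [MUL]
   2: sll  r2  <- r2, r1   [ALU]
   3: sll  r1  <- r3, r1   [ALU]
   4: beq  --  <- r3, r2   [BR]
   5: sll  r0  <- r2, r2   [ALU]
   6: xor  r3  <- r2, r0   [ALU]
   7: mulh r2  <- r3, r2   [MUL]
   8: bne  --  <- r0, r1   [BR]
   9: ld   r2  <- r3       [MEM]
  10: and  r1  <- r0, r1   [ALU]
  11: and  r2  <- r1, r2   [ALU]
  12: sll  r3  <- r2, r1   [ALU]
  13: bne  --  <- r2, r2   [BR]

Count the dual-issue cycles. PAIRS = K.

PAIRS = 4

t=0 i0:mul ; no-port MUL/MUL
t=1 i1/i2:mulh/sll ; pair
t=2 i3/i4:sll/beq ; pair
t=3 i5:sll ; RAW r0
t=4 i6:xor ; RAW r3
t=5 i7:mulh ; no-port MUL/BR
t=6 i8/i9:bne/ld ; pair
t=7 i10:and ; RAW r1
t=8 i11:and ; RAW r2
t=9 i12/i13:sll/bne ; pair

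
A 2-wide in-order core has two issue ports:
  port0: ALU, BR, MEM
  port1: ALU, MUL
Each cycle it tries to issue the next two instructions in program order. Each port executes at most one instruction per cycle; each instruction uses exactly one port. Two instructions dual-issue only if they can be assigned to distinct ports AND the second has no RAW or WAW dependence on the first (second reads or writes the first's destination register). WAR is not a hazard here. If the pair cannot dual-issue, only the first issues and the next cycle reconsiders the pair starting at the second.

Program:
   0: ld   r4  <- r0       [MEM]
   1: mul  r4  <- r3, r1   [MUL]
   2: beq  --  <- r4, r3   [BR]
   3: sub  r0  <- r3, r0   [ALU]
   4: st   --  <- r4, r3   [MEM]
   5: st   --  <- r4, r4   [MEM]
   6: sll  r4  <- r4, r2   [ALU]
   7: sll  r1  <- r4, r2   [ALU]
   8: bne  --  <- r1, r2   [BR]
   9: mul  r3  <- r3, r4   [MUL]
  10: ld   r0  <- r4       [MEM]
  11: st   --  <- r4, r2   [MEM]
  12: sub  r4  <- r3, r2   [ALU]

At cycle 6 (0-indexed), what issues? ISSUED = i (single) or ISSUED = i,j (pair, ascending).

  cy0 -> i0 (ld) WAW r4
  cy1 -> i1 (mul) RAW r4
  cy2 -> i2,i3 (beq+sub) pair
  cy3 -> i4 (st) no-port MEM/MEM
  cy4 -> i5,i6 (st+sll) pair
  cy5 -> i7 (sll) RAW r1
  cy6 -> i8,i9 (bne+mul) pair
  cy7 -> i10 (ld) no-port MEM/MEM
  cy8 -> i11,i12 (st+sub) pair

ISSUED = 8,9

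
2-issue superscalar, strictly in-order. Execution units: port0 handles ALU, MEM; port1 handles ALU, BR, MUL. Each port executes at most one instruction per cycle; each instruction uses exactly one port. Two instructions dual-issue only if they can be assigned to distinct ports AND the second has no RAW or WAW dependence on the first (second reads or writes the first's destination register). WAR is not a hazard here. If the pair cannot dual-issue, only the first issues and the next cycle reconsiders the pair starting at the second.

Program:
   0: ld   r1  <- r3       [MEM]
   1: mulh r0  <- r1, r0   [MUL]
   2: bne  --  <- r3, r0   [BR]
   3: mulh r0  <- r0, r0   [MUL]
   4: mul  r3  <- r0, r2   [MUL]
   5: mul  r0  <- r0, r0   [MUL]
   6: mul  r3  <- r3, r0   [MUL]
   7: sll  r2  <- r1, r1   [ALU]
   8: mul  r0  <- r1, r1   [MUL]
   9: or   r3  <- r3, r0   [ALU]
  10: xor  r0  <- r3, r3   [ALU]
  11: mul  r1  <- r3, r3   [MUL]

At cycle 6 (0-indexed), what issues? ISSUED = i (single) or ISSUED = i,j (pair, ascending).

ISSUED = 6,7

0. ld.MEM @i0  | RAW r1
1. mulh.MUL @i1  | no-port MUL/BR
2. bne.BR @i2  | no-port BR/MUL
3. mulh.MUL @i3  | no-port MUL/MUL
4. mul.MUL @i4  | no-port MUL/MUL
5. mul.MUL @i5  | no-port MUL/MUL
6. mul.MUL sll.ALU @i6,i7  | pair
7. mul.MUL @i8  | RAW r0
8. or.ALU @i9  | RAW r3
9. xor.ALU mul.MUL @i10,i11  | pair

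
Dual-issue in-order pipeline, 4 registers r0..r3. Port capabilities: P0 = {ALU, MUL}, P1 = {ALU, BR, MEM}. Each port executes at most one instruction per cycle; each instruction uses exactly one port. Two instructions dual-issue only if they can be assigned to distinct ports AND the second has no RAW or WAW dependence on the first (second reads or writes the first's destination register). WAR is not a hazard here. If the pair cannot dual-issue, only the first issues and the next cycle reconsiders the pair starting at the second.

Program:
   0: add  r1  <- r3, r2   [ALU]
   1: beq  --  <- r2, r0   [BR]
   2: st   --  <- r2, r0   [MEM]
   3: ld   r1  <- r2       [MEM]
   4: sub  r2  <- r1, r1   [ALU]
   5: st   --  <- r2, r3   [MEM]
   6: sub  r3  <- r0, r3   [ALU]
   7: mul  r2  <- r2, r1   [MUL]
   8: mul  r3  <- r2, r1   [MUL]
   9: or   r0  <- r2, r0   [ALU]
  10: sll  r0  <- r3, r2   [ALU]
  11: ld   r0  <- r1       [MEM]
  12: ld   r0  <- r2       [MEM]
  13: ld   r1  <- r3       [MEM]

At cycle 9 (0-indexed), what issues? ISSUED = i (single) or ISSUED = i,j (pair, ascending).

  cy0 -> i0/i1 (add.ALU;beq.BR) dual
  cy1 -> i2 (st.MEM) no-port MEM/MEM
  cy2 -> i3 (ld.MEM) RAW r1
  cy3 -> i4 (sub.ALU) RAW r2
  cy4 -> i5/i6 (st.MEM;sub.ALU) dual
  cy5 -> i7 (mul.MUL) no-port MUL/MUL
  cy6 -> i8/i9 (mul.MUL;or.ALU) dual
  cy7 -> i10 (sll.ALU) WAW r0
  cy8 -> i11 (ld.MEM) no-port MEM/MEM
  cy9 -> i12 (ld.MEM) no-port MEM/MEM
  cy10 -> i13 (ld.MEM) tail

ISSUED = 12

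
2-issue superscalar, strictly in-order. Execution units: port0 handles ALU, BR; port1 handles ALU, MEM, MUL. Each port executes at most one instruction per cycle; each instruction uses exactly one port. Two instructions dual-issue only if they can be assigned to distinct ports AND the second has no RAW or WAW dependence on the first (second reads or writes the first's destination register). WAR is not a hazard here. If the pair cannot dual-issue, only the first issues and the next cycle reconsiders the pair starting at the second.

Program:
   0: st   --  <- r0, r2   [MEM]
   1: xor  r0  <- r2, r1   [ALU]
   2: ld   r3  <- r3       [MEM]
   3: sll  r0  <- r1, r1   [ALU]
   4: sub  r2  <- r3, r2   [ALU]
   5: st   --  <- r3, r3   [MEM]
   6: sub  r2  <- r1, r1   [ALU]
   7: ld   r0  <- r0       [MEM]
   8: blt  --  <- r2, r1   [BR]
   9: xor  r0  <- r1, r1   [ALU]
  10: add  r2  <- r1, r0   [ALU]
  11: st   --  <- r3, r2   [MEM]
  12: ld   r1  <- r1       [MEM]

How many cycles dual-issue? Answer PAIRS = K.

  cy0 -> i0+i1 (st xor) dual
  cy1 -> i2+i3 (ld sll) dual
  cy2 -> i4+i5 (sub st) dual
  cy3 -> i6+i7 (sub ld) dual
  cy4 -> i8+i9 (blt xor) dual
  cy5 -> i10 (add) RAW r2
  cy6 -> i11 (st) no-port MEM/MEM
  cy7 -> i12 (ld) tail

PAIRS = 5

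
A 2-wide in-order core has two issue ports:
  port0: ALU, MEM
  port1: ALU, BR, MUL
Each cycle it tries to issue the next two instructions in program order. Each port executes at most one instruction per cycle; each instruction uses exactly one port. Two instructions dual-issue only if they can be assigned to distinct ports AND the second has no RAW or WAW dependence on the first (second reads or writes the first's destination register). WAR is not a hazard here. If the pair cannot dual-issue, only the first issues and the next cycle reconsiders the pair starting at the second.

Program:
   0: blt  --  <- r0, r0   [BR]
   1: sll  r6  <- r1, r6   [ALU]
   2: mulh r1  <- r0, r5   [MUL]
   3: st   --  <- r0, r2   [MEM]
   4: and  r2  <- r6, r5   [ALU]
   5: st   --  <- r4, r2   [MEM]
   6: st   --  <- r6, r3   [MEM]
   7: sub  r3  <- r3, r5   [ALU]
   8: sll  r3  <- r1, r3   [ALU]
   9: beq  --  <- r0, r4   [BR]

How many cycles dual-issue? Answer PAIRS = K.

t=0 i0+i1:blt.BR+sll.ALU ; pair
t=1 i2+i3:mulh.MUL+st.MEM ; pair
t=2 i4:and.ALU ; RAW r2
t=3 i5:st.MEM ; no-port MEM/MEM
t=4 i6+i7:st.MEM+sub.ALU ; pair
t=5 i8+i9:sll.ALU+beq.BR ; pair

PAIRS = 4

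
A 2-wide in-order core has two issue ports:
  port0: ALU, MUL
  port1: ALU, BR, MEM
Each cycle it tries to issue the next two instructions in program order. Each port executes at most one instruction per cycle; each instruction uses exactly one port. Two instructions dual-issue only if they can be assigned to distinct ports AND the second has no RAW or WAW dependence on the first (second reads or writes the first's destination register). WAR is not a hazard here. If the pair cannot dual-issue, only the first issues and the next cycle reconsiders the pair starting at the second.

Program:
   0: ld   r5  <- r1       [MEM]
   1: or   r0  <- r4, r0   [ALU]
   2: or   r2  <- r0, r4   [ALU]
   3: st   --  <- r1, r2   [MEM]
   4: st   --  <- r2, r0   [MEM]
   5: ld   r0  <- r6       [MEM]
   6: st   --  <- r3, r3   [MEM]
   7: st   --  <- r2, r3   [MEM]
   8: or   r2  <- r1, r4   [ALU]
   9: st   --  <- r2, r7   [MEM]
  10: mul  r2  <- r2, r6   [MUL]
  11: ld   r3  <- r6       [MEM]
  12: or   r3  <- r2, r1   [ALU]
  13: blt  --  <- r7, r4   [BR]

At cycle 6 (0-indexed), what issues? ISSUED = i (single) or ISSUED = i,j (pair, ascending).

ISSUED = 7,8

c0: i0&i1 ld.MEM or.ALU  pair
c1: i2 or.ALU  RAW r2
c2: i3 st.MEM  no-port MEM/MEM
c3: i4 st.MEM  no-port MEM/MEM
c4: i5 ld.MEM  no-port MEM/MEM
c5: i6 st.MEM  no-port MEM/MEM
c6: i7&i8 st.MEM or.ALU  pair
c7: i9&i10 st.MEM mul.MUL  pair
c8: i11 ld.MEM  WAW r3
c9: i12&i13 or.ALU blt.BR  pair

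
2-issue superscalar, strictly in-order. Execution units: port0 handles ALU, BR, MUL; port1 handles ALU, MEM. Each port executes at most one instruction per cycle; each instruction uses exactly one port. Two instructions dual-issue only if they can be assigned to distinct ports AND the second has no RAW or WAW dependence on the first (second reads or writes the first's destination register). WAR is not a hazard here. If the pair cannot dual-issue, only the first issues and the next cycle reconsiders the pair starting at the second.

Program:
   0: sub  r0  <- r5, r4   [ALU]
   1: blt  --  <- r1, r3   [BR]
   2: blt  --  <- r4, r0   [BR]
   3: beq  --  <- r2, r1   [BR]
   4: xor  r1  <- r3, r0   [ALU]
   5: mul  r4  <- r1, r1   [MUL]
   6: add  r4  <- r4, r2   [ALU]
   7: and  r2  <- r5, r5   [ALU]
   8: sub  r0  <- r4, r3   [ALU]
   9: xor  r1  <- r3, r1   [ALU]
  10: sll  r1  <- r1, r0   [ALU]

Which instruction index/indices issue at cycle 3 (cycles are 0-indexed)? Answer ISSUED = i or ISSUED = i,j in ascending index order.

#0 head=0: sub.ALU+blt.BR i0&i1 2-wide
#1 head=2: blt.BR i2 no-port BR/BR
#2 head=3: beq.BR+xor.ALU i3&i4 2-wide
#3 head=5: mul.MUL i5 RAW+WAW r4
#4 head=6: add.ALU+and.ALU i6&i7 2-wide
#5 head=8: sub.ALU+xor.ALU i8&i9 2-wide
#6 head=10: sll.ALU i10 tail

ISSUED = 5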